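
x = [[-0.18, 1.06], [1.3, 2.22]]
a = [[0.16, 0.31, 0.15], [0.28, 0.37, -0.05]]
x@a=[[0.27, 0.34, -0.08],[0.83, 1.22, 0.08]]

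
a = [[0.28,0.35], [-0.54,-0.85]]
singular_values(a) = [1.1, 0.04]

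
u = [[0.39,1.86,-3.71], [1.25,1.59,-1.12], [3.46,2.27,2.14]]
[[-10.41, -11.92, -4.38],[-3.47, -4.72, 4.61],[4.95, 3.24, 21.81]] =u@[[1.31, 1.87, 3.02],[-1.76, -3.15, 2.44],[2.06, 1.83, 2.72]]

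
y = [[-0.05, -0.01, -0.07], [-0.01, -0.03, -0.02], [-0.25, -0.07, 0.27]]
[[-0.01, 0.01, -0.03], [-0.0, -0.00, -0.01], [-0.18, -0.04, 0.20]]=y @ [[0.53, -0.01, -0.17], [-0.01, 0.15, -0.12], [-0.17, -0.12, 0.56]]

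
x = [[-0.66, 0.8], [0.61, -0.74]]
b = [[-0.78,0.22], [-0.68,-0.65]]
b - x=[[-0.12, -0.58], [-1.29, 0.09]]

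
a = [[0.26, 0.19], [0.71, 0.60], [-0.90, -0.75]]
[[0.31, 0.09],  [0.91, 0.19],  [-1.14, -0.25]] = a @ [[0.61, 0.79], [0.79, -0.61]]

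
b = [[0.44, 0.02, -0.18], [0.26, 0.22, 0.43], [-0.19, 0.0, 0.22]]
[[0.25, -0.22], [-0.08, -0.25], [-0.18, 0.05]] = b @ [[0.33, -0.63], [0.31, 0.22], [-0.55, -0.31]]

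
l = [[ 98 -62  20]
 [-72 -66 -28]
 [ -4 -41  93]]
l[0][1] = -62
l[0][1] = -62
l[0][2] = 20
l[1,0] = -72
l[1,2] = -28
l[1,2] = -28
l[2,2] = 93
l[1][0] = -72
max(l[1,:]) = -28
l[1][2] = -28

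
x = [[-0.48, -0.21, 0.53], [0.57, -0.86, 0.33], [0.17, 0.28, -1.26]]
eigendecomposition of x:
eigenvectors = [[-0.41,  -0.2,  -0.51], [-0.83,  0.86,  0.02], [-0.37,  0.46,  0.86]]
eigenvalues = [-0.43, -0.81, -1.36]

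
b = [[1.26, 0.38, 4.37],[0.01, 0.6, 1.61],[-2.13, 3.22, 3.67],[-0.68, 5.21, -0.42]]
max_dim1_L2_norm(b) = 5.33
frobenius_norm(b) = 8.94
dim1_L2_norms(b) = [4.56, 1.72, 5.33, 5.27]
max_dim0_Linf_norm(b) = 5.21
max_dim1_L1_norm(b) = 9.02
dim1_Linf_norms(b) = [4.37, 1.61, 3.67, 5.21]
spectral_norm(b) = 7.13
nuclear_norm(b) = 14.09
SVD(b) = [[-0.39,-0.69,-0.57], [-0.2,-0.18,-0.05], [-0.72,-0.1,0.67], [-0.53,0.70,-0.48]] @ diag([7.1251139434807875, 5.05271297691442, 1.9081516882408127]) @ [[0.2,  -0.75,  -0.63], [-0.22,  0.59,  -0.78], [-0.95,  -0.29,  0.05]]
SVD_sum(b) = [[-0.55, 2.09, 1.73], [-0.29, 1.1, 0.91], [-1.02, 3.89, 3.22], [-0.75, 2.87, 2.38]] + [[0.78, -2.03, 2.7], [0.20, -0.53, 0.7], [0.11, -0.29, 0.38], [-0.79, 2.07, -2.75]] + [[1.03, 0.32, -0.06], [0.10, 0.03, -0.01], [-1.22, -0.38, 0.07], [0.87, 0.27, -0.05]]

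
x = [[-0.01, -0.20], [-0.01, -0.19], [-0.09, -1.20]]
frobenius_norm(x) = 1.23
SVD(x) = [[-0.16,-0.74], [-0.15,-0.63], [-0.97,0.22]] @ diag([1.2346494701146893, 0.0063785535599406385]) @ [[0.07,  1.00], [-1.0,  0.07]]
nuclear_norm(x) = 1.24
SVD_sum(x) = [[-0.01, -0.2],[-0.01, -0.19],[-0.09, -1.20]] + [[0.0, -0.00], [0.0, -0.00], [-0.00, 0.0]]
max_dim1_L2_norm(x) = 1.2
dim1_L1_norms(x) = [0.21, 0.2, 1.29]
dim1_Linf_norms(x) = [0.2, 0.19, 1.2]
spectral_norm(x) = 1.23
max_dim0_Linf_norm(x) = 1.2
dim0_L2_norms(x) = [0.09, 1.23]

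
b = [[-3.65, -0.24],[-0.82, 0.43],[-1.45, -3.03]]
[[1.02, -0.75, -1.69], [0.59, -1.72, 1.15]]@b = [[-0.66, 4.55], [-2.41, -4.37]]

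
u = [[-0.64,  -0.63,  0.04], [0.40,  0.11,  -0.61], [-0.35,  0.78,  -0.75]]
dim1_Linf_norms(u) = [0.64, 0.61, 0.78]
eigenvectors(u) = [[0.63+0.00j, (-0.22+0.38j), (-0.22-0.38j)],[0.22+0.00j, 0.64+0.00j, 0.64-0.00j],[0.75+0.00j, (0.21-0.59j), 0.21+0.59j]]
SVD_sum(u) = [[-0.08, -0.42, 0.38], [0.07, 0.40, -0.36], [0.14, 0.75, -0.69]] + [[-0.62, -0.06, -0.19],[0.21, 0.02, 0.06],[-0.46, -0.04, -0.14]] + [[0.06, -0.16, -0.16], [0.12, -0.31, -0.31], [-0.03, 0.07, 0.08]]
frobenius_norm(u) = 1.63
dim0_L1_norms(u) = [1.39, 1.52, 1.4]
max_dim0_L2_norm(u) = 1.01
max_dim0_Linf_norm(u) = 0.78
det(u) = -0.56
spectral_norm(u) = 1.29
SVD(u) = [[-0.44, 0.78, 0.44],[0.42, -0.26, 0.87],[0.79, 0.57, -0.21]] @ diag([1.2935077257608953, 0.8401622348572445, 0.5163963424701573]) @ [[0.13, 0.73, -0.67], [-0.95, -0.09, -0.29], [0.27, -0.68, -0.68]]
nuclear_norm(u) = 2.65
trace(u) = -1.28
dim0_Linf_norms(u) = [0.64, 0.78, 0.75]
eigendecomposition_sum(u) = [[-0.45-0.00j, -0.06+0.00j, -0.29+0.00j], [-0.16-0.00j, (-0.02+0j), (-0.1+0j)], [(-0.53-0j), (-0.07+0j), (-0.35+0j)]] + [[-0.10+0.17j, -0.29-0.12j, (0.17-0.11j)], [0.28-0.00j, (0.07+0.44j), -0.25-0.13j], [(0.09-0.26j), 0.43+0.09j, (-0.2+0.19j)]] + [[(-0.1-0.17j), -0.29+0.12j, 0.17+0.11j], [0.28+0.00j, 0.07-0.44j, -0.25+0.13j], [(0.09+0.26j), (0.43-0.09j), -0.20-0.19j]]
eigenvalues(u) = [(-0.81+0j), (-0.23+0.8j), (-0.23-0.8j)]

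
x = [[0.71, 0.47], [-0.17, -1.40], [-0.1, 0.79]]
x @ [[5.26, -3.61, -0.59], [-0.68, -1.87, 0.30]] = [[3.41, -3.44, -0.28], [0.06, 3.23, -0.32], [-1.06, -1.12, 0.30]]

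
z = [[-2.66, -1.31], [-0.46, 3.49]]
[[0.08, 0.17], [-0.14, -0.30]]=z@ [[-0.01, -0.02], [-0.04, -0.09]]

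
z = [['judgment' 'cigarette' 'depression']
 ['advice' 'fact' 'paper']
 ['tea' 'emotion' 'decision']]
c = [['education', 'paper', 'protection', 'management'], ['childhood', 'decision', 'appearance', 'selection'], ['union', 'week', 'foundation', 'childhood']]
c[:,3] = ['management', 'selection', 'childhood']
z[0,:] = ['judgment', 'cigarette', 'depression']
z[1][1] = 'fact'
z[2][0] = 'tea'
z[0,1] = 'cigarette'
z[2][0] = 'tea'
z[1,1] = 'fact'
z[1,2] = 'paper'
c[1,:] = ['childhood', 'decision', 'appearance', 'selection']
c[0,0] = 'education'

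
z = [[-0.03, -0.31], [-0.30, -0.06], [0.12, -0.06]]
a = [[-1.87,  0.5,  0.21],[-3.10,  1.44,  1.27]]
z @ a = [[1.02, -0.46, -0.40], [0.75, -0.24, -0.14], [-0.04, -0.03, -0.05]]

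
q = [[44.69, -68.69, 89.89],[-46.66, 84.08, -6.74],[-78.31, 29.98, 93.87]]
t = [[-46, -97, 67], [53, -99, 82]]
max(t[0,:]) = 67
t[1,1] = -99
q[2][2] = 93.87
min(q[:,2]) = -6.74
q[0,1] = -68.69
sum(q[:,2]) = 177.02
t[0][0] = -46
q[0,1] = -68.69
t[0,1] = -97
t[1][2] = 82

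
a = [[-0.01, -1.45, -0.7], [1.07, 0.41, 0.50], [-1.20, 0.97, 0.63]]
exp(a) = [[0.66, -2.25, -1.47], [0.88, 0.92, 0.31], [-0.92, 2.85, 2.97]]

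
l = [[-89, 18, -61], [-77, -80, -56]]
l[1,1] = -80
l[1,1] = -80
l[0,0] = -89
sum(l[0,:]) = -132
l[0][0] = -89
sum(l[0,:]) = -132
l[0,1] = 18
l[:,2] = [-61, -56]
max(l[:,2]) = -56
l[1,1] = -80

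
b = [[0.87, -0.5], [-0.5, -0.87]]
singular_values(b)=[1.0, 1.0]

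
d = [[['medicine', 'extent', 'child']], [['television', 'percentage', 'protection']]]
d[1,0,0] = 'television'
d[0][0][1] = 'extent'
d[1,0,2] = 'protection'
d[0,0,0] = 'medicine'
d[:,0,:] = [['medicine', 'extent', 'child'], ['television', 'percentage', 'protection']]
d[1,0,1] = 'percentage'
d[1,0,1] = 'percentage'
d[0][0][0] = 'medicine'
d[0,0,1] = 'extent'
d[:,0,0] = ['medicine', 'television']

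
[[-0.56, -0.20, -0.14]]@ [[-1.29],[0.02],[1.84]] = [[0.46]]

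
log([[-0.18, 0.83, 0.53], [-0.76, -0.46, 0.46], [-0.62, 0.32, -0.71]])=[[(-0+0.02j), (1.41-0.13j), (1.03+0.18j)], [(-1.41-0.13j), (-0+1.08j), 0.12-1.49j], [-1.02+0.17j, (-0.12-1.48j), 2.05j]]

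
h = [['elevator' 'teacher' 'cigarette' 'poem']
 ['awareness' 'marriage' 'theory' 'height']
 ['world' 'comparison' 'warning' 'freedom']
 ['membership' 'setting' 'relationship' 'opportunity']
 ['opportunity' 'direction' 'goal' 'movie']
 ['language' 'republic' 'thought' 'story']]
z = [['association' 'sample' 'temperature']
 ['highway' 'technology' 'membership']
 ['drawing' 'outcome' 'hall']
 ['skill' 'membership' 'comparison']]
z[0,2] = 'temperature'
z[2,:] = ['drawing', 'outcome', 'hall']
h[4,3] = 'movie'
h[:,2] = ['cigarette', 'theory', 'warning', 'relationship', 'goal', 'thought']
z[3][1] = 'membership'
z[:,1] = ['sample', 'technology', 'outcome', 'membership']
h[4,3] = 'movie'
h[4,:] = ['opportunity', 'direction', 'goal', 'movie']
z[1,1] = 'technology'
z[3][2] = 'comparison'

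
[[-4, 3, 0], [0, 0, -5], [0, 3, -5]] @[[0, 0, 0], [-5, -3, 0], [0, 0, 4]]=[[-15, -9, 0], [0, 0, -20], [-15, -9, -20]]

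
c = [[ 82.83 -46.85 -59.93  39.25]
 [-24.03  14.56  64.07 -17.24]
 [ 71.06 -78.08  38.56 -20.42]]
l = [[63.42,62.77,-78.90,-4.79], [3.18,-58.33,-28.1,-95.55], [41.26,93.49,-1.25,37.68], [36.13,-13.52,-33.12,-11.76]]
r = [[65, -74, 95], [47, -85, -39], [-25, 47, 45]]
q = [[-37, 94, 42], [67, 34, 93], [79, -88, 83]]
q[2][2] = 83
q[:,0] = [-37, 67, 79]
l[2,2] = -1.25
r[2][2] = 45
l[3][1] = -13.52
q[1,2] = 93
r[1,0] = 47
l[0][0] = 63.42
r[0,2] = 95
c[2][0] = 71.06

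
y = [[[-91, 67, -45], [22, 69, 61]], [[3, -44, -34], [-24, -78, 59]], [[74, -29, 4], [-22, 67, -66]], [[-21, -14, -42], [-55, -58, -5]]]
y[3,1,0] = -55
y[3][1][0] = -55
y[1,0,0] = 3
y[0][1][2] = 61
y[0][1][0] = 22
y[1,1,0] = -24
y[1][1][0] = -24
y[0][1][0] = 22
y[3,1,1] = -58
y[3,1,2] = -5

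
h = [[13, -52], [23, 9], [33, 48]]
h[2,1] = 48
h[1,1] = 9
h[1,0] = 23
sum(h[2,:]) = 81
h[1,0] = 23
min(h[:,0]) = 13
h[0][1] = -52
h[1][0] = 23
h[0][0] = 13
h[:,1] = [-52, 9, 48]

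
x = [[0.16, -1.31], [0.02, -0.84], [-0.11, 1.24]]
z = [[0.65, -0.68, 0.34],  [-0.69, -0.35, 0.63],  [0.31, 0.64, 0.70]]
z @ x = [[0.05, 0.14], [-0.19, 1.98], [-0.01, -0.08]]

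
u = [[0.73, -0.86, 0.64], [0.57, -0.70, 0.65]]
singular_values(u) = [1.71, 0.09]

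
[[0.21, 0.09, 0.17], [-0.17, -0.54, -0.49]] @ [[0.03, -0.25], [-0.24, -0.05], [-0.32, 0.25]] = [[-0.07, -0.01], [0.28, -0.05]]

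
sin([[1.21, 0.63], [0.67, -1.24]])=[[0.87, 0.45], [0.47, -0.87]]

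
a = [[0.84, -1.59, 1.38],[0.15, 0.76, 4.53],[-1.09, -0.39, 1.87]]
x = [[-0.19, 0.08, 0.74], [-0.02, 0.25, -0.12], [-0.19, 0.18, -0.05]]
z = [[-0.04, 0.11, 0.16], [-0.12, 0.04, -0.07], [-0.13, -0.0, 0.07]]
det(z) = 0.00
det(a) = 12.04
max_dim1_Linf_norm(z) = 0.16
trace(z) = 0.07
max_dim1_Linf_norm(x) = 0.74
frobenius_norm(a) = 5.58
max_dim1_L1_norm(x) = 1.01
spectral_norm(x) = 0.77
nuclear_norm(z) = 0.46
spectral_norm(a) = 5.09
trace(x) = 0.01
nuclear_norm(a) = 8.24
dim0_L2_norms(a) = [1.38, 1.8, 5.09]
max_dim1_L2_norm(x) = 0.77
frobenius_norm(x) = 0.86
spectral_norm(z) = 0.22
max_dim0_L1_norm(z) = 0.3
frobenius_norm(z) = 0.29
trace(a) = 3.47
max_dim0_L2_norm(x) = 0.75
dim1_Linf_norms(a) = [1.59, 4.53, 1.87]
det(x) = 0.03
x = z @ a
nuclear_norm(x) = 1.25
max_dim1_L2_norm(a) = 4.6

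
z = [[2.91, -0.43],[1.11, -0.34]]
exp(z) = [[16.52, -2.18], [5.62, 0.05]]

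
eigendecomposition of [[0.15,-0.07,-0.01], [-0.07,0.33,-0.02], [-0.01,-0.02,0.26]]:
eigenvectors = [[-0.94, -0.31, -0.16], [-0.33, 0.94, 0.12], [-0.12, -0.16, 0.98]]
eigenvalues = [0.12, 0.36, 0.26]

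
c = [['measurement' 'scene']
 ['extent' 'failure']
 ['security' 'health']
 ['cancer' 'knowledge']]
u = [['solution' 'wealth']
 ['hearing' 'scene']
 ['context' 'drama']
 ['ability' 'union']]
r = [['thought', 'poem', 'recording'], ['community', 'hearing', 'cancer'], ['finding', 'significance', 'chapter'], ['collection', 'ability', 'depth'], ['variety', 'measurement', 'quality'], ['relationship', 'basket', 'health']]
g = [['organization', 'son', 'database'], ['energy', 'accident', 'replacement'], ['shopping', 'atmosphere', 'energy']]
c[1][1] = 'failure'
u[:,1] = ['wealth', 'scene', 'drama', 'union']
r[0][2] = 'recording'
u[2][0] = 'context'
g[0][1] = 'son'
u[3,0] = 'ability'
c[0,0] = 'measurement'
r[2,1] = 'significance'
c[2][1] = 'health'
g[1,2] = 'replacement'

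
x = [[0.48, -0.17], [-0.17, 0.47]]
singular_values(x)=[0.65, 0.3]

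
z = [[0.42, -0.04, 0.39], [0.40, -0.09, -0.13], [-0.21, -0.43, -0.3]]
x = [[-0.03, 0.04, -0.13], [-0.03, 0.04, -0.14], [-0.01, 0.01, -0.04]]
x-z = [[-0.45, 0.08, -0.52], [-0.43, 0.13, -0.01], [0.20, 0.44, 0.26]]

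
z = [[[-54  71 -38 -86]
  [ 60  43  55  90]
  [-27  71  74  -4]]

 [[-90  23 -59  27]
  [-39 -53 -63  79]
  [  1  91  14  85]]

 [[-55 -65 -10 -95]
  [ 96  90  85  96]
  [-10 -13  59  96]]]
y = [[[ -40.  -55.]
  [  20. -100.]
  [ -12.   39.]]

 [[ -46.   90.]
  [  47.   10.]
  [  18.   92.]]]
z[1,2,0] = 1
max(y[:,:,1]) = 92.0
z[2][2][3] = 96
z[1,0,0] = -90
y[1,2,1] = 92.0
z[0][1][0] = 60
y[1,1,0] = 47.0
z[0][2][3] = -4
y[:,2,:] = [[-12.0, 39.0], [18.0, 92.0]]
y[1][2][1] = 92.0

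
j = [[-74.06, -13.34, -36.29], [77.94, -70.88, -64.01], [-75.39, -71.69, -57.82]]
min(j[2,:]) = -75.39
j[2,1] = -71.69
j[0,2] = -36.29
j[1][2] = -64.01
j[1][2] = -64.01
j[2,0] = -75.39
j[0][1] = -13.34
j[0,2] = -36.29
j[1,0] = 77.94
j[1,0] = 77.94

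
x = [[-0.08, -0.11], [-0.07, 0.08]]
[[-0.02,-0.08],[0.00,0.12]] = x @ [[0.1, -0.48], [0.1, 1.06]]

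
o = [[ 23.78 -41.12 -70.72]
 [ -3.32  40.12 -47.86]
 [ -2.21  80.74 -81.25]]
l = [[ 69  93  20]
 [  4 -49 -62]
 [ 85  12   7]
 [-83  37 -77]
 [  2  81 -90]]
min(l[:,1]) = -49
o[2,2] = -81.25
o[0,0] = 23.78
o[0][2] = -70.72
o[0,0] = 23.78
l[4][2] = -90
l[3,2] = -77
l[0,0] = 69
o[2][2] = -81.25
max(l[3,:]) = 37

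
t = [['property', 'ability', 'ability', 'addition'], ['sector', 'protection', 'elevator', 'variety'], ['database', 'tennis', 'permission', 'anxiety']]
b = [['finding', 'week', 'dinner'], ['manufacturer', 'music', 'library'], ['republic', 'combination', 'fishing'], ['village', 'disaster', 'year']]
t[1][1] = 'protection'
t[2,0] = 'database'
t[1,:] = ['sector', 'protection', 'elevator', 'variety']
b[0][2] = 'dinner'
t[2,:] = ['database', 'tennis', 'permission', 'anxiety']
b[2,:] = ['republic', 'combination', 'fishing']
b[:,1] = ['week', 'music', 'combination', 'disaster']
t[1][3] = 'variety'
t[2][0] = 'database'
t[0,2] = 'ability'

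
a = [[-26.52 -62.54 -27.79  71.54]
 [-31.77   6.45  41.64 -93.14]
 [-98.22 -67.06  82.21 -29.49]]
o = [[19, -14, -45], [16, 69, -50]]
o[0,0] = 19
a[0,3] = 71.54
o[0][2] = -45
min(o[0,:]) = -45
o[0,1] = -14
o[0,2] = -45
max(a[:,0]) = -26.52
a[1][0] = -31.77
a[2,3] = -29.49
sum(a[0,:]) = -45.30999999999999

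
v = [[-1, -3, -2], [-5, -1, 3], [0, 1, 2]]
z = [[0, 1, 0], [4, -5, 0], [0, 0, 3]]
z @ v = [[-5, -1, 3], [21, -7, -23], [0, 3, 6]]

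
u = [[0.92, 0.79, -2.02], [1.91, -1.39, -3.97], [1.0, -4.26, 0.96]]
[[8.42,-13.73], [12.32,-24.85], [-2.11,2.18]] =u@[[5.75, -5.51], [1.64, -0.92], [-0.91, 3.93]]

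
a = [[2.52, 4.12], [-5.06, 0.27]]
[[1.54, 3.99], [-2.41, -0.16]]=a@[[0.48, 0.08],[0.08, 0.92]]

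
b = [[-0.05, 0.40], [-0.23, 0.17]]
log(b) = [[-1.77, 1.93], [-1.11, -0.71]]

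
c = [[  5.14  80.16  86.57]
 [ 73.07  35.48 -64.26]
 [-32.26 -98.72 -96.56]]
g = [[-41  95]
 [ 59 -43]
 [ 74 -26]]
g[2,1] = -26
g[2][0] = 74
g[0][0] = -41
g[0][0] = -41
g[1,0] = 59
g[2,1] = -26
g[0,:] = [-41, 95]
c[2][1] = -98.72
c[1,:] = [73.07, 35.48, -64.26]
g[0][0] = -41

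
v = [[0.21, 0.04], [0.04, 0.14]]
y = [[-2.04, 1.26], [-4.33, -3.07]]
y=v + [[-2.25, 1.22],[-4.37, -3.21]]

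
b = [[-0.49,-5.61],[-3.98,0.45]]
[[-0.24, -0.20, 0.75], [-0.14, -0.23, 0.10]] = b @ [[0.04,0.06,-0.04],[0.04,0.03,-0.13]]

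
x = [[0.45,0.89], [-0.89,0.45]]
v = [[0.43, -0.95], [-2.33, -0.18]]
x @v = [[-1.88,-0.59], [-1.43,0.76]]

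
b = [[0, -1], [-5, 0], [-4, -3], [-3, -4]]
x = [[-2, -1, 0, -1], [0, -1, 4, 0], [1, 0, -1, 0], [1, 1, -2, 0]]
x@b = [[8, 6], [-11, -12], [4, 2], [3, 5]]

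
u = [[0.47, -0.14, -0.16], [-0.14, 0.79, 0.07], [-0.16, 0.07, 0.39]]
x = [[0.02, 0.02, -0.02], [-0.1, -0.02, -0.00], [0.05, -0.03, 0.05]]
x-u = [[-0.45, 0.16, 0.14], [0.04, -0.81, -0.07], [0.21, -0.10, -0.34]]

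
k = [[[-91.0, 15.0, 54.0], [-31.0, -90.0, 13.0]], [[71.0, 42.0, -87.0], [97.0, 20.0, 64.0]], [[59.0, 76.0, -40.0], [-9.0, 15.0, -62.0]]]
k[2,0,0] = 59.0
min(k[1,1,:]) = 20.0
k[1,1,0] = 97.0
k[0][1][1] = -90.0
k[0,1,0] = -31.0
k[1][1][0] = 97.0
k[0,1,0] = -31.0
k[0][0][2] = 54.0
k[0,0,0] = -91.0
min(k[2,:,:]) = -62.0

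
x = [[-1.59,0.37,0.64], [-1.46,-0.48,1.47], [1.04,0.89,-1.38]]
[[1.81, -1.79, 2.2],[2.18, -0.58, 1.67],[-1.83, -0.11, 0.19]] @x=[[2.02, 3.49, -4.51], [-0.88, 2.57, -1.76], [3.27, -0.46, -1.6]]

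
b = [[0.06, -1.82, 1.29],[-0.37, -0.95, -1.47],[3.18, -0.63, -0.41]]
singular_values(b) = [3.28, 2.21, 1.78]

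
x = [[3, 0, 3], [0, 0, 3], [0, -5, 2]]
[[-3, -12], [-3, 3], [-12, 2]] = x@[[0, -5], [2, 0], [-1, 1]]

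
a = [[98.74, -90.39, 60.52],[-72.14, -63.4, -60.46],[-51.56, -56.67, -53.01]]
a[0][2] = 60.52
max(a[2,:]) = -51.56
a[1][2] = -60.46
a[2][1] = -56.67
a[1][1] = -63.4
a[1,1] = -63.4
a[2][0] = -51.56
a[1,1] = -63.4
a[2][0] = -51.56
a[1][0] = -72.14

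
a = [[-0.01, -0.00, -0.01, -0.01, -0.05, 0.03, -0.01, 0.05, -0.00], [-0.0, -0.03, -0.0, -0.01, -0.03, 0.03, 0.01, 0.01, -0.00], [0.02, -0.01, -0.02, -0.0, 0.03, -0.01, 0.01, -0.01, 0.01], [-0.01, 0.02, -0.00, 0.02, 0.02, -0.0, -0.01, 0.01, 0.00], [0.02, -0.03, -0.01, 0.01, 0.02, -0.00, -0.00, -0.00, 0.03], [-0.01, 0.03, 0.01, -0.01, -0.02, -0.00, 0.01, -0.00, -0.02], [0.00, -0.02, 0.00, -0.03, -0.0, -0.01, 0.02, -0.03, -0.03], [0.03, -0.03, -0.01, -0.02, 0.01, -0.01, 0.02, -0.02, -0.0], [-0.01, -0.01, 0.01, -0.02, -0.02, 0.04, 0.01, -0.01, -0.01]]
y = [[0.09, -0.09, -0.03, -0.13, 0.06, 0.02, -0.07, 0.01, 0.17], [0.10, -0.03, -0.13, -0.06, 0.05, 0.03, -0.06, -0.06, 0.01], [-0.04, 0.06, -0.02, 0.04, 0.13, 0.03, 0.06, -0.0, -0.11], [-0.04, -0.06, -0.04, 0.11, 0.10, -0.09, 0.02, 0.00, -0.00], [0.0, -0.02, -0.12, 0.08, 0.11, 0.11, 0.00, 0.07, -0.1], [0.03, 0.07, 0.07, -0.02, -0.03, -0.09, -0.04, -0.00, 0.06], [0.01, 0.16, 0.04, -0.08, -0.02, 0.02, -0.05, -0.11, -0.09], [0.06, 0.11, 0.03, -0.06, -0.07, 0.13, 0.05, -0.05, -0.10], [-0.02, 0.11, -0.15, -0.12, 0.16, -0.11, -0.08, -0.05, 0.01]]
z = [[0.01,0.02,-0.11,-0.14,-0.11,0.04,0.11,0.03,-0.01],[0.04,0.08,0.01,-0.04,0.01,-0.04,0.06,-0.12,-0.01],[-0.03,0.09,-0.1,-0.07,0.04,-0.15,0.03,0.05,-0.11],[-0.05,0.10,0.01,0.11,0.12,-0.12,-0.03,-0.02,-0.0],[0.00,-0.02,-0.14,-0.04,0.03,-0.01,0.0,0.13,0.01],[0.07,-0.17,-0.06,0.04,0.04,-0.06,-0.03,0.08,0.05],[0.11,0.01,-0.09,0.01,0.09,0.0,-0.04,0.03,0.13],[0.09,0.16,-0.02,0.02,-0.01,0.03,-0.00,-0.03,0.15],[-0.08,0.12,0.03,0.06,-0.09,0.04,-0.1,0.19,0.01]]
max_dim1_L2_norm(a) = 0.08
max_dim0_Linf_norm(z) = 0.19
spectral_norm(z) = 0.33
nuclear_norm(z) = 1.69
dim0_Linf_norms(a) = [0.03, 0.03, 0.02, 0.03, 0.05, 0.04, 0.02, 0.05, 0.03]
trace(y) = 0.08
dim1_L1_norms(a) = [0.17, 0.12, 0.12, 0.09, 0.12, 0.11, 0.14, 0.15, 0.14]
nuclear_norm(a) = 0.37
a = y @ z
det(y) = 0.00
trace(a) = -0.03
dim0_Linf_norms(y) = [0.1, 0.16, 0.15, 0.13, 0.16, 0.13, 0.08, 0.11, 0.17]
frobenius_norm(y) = 0.70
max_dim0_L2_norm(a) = 0.08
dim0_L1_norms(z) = [0.48, 0.77, 0.57, 0.53, 0.54, 0.49, 0.4, 0.68, 0.48]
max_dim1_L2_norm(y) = 0.31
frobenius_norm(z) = 0.70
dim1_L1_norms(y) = [0.67, 0.53, 0.49, 0.46, 0.61, 0.41, 0.58, 0.66, 0.81]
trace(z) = 0.01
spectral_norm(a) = 0.11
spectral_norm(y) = 0.38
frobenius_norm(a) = 0.17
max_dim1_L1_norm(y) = 0.81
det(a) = 0.00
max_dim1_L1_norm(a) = 0.17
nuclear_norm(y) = 1.68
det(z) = -0.00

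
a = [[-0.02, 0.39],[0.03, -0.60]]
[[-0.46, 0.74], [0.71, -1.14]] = a@[[0.32, 1.25], [-1.16, 1.97]]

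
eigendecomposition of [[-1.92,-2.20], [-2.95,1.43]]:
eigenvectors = [[-0.85, 0.42], [-0.53, -0.91]]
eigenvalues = [-3.29, 2.8]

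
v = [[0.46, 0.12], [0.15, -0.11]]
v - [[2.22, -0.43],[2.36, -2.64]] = [[-1.76,0.55], [-2.21,2.53]]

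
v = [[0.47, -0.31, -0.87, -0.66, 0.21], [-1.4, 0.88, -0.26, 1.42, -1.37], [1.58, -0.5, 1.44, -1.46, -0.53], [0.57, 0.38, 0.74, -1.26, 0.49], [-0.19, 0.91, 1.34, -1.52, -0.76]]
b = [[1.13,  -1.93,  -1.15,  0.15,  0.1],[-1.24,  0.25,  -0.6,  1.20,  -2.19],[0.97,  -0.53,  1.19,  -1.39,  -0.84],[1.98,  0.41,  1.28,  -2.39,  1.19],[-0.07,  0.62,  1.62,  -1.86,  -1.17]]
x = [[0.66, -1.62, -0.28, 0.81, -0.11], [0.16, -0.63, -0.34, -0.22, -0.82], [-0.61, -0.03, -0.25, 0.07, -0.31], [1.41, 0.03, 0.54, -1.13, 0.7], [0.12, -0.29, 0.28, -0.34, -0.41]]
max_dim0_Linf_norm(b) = 2.39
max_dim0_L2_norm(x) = 1.76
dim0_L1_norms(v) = [4.21, 2.98, 4.65, 6.32, 3.36]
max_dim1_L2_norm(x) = 2.01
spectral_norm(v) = 3.89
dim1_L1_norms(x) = [3.48, 2.17, 1.27, 3.81, 1.44]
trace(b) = -0.99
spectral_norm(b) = 4.87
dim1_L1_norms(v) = [2.52, 5.33, 5.51, 3.44, 4.72]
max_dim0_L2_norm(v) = 2.91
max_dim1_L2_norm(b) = 3.59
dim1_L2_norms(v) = [1.25, 2.59, 2.69, 1.69, 2.36]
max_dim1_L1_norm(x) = 3.81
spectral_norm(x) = 2.17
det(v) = 2.75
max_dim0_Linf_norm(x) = 1.62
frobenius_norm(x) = 3.18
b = v + x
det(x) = -0.32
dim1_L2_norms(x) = [1.95, 1.12, 0.73, 2.01, 0.68]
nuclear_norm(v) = 8.79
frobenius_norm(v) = 4.89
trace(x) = -1.76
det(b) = 7.62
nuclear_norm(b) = 11.42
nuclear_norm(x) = 5.80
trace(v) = 0.77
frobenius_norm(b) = 6.37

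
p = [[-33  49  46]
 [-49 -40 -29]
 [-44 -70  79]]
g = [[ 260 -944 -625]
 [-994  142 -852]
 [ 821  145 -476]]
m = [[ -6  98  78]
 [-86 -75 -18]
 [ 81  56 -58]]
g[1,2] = -852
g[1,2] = -852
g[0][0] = 260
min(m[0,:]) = -6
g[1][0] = -994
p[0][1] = 49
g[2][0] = 821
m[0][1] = 98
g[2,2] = -476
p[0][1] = 49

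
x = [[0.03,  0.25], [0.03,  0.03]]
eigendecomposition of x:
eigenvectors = [[0.94,-0.94],  [0.33,0.33]]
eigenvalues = [0.12, -0.06]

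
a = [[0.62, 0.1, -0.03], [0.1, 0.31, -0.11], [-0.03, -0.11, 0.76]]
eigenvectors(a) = [[0.25, -0.92, -0.3], [-0.95, -0.17, -0.27], [-0.19, -0.35, 0.92]]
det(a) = 0.13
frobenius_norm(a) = 1.05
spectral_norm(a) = 0.80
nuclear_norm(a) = 1.69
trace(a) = 1.69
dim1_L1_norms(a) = [0.75, 0.52, 0.9]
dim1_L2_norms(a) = [0.63, 0.34, 0.77]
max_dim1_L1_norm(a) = 0.9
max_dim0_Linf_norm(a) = 0.76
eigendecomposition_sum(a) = [[0.02, -0.06, -0.01], [-0.06, 0.24, 0.05], [-0.01, 0.05, 0.01]] + [[0.53, 0.10, 0.2], [0.10, 0.02, 0.04], [0.20, 0.04, 0.08]] + [[0.07, 0.06, -0.22], [0.06, 0.06, -0.2], [-0.22, -0.20, 0.67]]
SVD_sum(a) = [[0.07, 0.06, -0.22],[0.06, 0.06, -0.2],[-0.22, -0.20, 0.67]] + [[0.53, 0.10, 0.2],[0.1, 0.02, 0.04],[0.20, 0.04, 0.08]] + [[0.02,-0.06,-0.01], [-0.06,0.24,0.05], [-0.01,0.05,0.01]]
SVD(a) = [[-0.30, 0.92, -0.25],  [-0.27, 0.17, 0.95],  [0.92, 0.35, 0.19]] @ diag([0.8016209800177894, 0.627076309436886, 0.26130271054532467]) @ [[-0.30, -0.27, 0.92], [0.92, 0.17, 0.35], [-0.25, 0.95, 0.19]]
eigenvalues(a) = [0.26, 0.63, 0.8]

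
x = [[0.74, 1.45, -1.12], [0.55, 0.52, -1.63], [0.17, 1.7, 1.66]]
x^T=[[0.74, 0.55, 0.17], [1.45, 0.52, 1.7], [-1.12, -1.63, 1.66]]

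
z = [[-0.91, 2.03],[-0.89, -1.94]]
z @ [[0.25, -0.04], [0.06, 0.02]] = [[-0.11, 0.08],[-0.34, -0.0]]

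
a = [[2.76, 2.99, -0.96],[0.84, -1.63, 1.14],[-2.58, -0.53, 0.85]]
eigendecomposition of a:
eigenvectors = [[-0.72, 0.12, -0.51], [0.03, -0.37, 0.82], [0.69, -0.92, -0.26]]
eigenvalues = [3.53, 0.97, -2.52]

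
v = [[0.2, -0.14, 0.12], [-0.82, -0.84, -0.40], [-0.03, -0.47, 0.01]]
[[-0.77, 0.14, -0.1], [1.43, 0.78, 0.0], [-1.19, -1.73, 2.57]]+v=[[-0.57, 0.0, 0.02], [0.61, -0.06, -0.4], [-1.22, -2.20, 2.58]]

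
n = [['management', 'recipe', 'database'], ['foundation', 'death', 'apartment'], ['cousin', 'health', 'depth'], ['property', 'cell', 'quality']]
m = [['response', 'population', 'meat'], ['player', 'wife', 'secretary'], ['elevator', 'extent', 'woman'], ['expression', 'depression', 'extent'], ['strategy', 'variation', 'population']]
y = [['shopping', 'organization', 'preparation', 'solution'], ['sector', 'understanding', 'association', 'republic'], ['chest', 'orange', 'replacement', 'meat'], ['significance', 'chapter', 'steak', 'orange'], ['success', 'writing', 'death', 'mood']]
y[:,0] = ['shopping', 'sector', 'chest', 'significance', 'success']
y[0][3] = 'solution'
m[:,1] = ['population', 'wife', 'extent', 'depression', 'variation']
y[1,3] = 'republic'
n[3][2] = 'quality'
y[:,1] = ['organization', 'understanding', 'orange', 'chapter', 'writing']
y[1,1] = 'understanding'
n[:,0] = ['management', 'foundation', 'cousin', 'property']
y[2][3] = 'meat'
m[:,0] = ['response', 'player', 'elevator', 'expression', 'strategy']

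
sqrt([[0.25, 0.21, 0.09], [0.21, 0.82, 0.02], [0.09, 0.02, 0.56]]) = [[0.47, 0.15, 0.07], [0.15, 0.89, 0.01], [0.07, 0.01, 0.74]]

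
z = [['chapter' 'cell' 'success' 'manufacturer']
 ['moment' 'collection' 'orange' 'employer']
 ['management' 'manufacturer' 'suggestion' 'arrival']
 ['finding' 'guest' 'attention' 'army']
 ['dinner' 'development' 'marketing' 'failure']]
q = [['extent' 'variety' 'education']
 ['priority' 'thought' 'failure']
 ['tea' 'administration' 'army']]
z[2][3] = 'arrival'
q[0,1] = 'variety'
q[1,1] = 'thought'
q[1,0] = 'priority'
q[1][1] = 'thought'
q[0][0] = 'extent'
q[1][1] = 'thought'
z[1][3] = 'employer'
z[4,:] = ['dinner', 'development', 'marketing', 'failure']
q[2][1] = 'administration'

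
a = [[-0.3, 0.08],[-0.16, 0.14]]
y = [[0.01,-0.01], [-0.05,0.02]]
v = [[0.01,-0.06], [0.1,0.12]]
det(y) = -0.00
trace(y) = 0.03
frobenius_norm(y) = 0.06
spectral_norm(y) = 0.06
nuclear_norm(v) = 0.21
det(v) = 0.01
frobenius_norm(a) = 0.38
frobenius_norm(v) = 0.17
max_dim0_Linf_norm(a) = 0.3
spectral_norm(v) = 0.16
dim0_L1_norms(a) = [0.46, 0.22]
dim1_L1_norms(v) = [0.07, 0.22]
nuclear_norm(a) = 0.45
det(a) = -0.03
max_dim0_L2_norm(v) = 0.13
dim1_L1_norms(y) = [0.02, 0.07]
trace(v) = 0.13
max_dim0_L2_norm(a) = 0.34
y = v @ a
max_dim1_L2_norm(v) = 0.16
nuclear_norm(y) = 0.06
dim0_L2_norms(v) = [0.1, 0.13]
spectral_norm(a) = 0.37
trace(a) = -0.16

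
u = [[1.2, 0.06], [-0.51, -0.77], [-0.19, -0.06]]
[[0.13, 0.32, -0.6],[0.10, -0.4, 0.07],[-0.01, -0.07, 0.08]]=u@[[0.12,0.25,-0.51],[-0.21,0.35,0.25]]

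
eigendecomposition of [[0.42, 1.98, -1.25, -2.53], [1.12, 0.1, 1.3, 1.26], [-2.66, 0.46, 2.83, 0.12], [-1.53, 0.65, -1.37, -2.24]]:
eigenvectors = [[-0.58, -0.02, 0.14, -0.29], [0.40, -0.34, 0.4, 0.61], [-0.23, -0.92, 0.87, -0.4], [-0.68, 0.21, -0.24, 0.62]]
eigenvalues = [-4.39, 2.92, 2.59, -0.01]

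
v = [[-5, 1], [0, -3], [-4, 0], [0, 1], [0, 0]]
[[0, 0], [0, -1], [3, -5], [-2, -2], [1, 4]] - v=[[5, -1], [0, 2], [7, -5], [-2, -3], [1, 4]]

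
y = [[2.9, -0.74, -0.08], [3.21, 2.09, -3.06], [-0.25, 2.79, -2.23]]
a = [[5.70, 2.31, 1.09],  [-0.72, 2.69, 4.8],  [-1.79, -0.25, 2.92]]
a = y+[[2.80, 3.05, 1.17],  [-3.93, 0.6, 7.86],  [-1.54, -3.04, 5.15]]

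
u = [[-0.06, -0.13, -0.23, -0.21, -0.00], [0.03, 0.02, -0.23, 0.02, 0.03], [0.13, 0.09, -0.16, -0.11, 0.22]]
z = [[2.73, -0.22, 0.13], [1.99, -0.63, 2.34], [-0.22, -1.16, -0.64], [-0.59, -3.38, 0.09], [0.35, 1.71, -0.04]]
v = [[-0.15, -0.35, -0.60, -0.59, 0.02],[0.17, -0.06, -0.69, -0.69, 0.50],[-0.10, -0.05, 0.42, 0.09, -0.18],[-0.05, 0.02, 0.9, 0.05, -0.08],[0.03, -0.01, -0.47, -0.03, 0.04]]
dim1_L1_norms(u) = [0.63, 0.33, 0.71]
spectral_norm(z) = 4.05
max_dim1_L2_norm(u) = 0.34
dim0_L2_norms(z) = [3.45, 4.02, 2.43]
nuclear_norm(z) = 9.58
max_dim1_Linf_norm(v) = 0.9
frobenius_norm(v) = 1.83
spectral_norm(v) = 1.66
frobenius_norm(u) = 0.53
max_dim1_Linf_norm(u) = 0.23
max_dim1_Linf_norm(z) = 3.38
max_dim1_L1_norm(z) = 4.96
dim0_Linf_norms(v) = [0.17, 0.35, 0.9, 0.69, 0.5]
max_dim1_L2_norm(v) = 1.11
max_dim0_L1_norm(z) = 7.1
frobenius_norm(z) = 5.83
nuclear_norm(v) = 2.76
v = z @ u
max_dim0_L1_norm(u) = 0.62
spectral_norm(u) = 0.43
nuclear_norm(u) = 0.86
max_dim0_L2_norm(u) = 0.36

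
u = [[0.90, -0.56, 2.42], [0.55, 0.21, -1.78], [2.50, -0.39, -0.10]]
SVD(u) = [[-0.83, 0.11, -0.54], [0.43, -0.49, -0.76], [-0.35, -0.87, 0.36]] @ diag([3.1522866816913737, 2.6401093563761022, 0.00335601051103906]) @ [[-0.44, 0.22, -0.87], [-0.88, 0.07, 0.46], [0.16, 0.97, 0.17]]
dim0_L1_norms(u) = [3.95, 1.16, 4.3]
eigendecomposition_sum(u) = [[1.64, -0.53, 1.54], [-0.52, 0.17, -0.49], [1.35, -0.44, 1.27]] + [[-0.74,-0.03,0.88], [1.08,0.04,-1.29], [1.15,0.05,-1.37]] + [[-0.0, -0.00, 0.0],[-0.0, -0.0, 0.00],[-0.00, -0.0, 0.00]]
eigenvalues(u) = [3.08, -2.06, -0.0]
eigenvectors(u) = [[0.75, 0.42, -0.16], [-0.24, -0.62, -0.97], [0.62, -0.66, -0.17]]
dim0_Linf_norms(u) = [2.5, 0.56, 2.42]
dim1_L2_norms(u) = [2.64, 1.87, 2.53]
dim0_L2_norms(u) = [2.71, 0.71, 3.01]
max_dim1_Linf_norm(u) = 2.5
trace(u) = 1.01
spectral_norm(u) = 3.15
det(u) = 0.03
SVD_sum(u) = [[1.15,  -0.58,  2.29], [-0.59,  0.30,  -1.18], [0.48,  -0.24,  0.95]] + [[-0.25,  0.02,  0.13], [1.14,  -0.09,  -0.6], [2.02,  -0.15,  -1.05]] + [[-0.00, -0.00, -0.00], [-0.0, -0.0, -0.0], [0.00, 0.0, 0.0]]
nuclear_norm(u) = 5.80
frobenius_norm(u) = 4.11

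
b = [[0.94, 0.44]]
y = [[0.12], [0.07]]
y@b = [[0.11, 0.05], [0.07, 0.03]]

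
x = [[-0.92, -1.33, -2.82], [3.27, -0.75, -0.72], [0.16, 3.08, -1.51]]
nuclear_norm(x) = 10.11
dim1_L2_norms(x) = [3.25, 3.43, 3.43]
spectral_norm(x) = 3.53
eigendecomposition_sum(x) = [[(0.07+1.15j), -1.11+0.47j, (-0.79-0.57j)], [1.17+0.40j, (0.01+1.3j), (-0.89+0.55j)], [(0.78-0.71j), (0.97+0.52j), (0.05+0.89j)]] + [[(0.07-1.15j), -1.11-0.47j, (-0.79+0.57j)], [1.17-0.40j, 0.01-1.30j, (-0.89-0.55j)], [0.78+0.71j, (0.97-0.52j), (0.05-0.89j)]] + [[(-1.07-0j),(0.88-0j),(-1.23+0j)],[(0.93+0j),-0.77+0.00j,1.07-0.00j],[-1.39-0.00j,1.15-0.00j,-1.60+0.00j]]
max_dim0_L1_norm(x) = 5.16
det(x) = -38.24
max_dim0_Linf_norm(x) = 3.27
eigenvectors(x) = [[0.22+0.53j, 0.22-0.53j, (0.54+0j)], [(0.62+0j), 0.62-0.00j, -0.47+0.00j], [(0.25-0.46j), (0.25+0.46j), (0.7+0j)]]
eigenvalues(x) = [(0.13+3.33j), (0.13-3.33j), (-3.44+0j)]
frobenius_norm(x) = 5.84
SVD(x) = [[0.0, 0.05, 1.00], [0.7, 0.71, -0.03], [-0.71, 0.7, -0.03]] @ diag([3.533074517472901, 3.3293268698594383, 3.250625639413985]) @ [[0.62,-0.77,0.16], [0.72,0.47,-0.51], [-0.32,-0.43,-0.84]]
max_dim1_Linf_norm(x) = 3.27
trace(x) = -3.18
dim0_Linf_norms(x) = [3.27, 3.08, 2.82]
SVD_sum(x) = [[0.0, -0.00, 0.00],[1.53, -1.91, 0.40],[-1.55, 1.94, -0.4]] + [[0.11, 0.07, -0.08], [1.7, 1.11, -1.21], [1.68, 1.10, -1.2]] + [[-1.04,-1.4,-2.74], [0.04,0.05,0.09], [0.03,0.04,0.09]]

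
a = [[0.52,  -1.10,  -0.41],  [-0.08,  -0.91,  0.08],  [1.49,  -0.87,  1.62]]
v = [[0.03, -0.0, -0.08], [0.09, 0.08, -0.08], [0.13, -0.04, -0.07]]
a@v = [[-0.14, -0.07, 0.08], [-0.07, -0.08, 0.07], [0.18, -0.13, -0.16]]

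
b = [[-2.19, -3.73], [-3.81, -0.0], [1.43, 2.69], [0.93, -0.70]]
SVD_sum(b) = [[-2.99, -2.91], [-1.95, -1.9], [2.08, 2.03], [0.13, 0.12]] + [[0.8,-0.82], [-1.86,1.9], [-0.65,0.66], [0.8,-0.82]]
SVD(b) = [[-0.72, 0.35], [-0.47, -0.82], [0.5, -0.29], [0.03, 0.35]] @ diag([5.7704971980796, 3.249978782539278]) @ [[0.72, 0.7], [0.7, -0.72]]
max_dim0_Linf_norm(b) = 3.81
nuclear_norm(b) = 9.02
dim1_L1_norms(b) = [5.92, 3.81, 4.12, 1.63]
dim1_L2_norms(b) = [4.33, 3.81, 3.05, 1.16]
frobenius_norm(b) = 6.62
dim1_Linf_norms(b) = [3.73, 3.81, 2.69, 0.93]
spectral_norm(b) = 5.77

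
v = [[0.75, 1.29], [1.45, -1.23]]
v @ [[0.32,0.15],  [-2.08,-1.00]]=[[-2.44,-1.18],[3.02,1.45]]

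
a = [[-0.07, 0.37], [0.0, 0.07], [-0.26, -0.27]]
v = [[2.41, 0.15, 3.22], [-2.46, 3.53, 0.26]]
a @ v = [[-1.08, 1.30, -0.13],[-0.17, 0.25, 0.02],[0.04, -0.99, -0.91]]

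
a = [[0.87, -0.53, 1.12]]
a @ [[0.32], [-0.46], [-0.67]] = [[-0.23]]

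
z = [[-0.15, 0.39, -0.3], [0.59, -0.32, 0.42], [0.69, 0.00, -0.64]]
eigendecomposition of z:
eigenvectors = [[-0.49+0.00j, 0.04-0.43j, (0.04+0.43j)],[(-0.79+0j), -0.07+0.62j, -0.07-0.62j],[-0.38+0.00j, (-0.66+0j), -0.66-0.00j]]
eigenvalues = [(0.25+0j), (-0.68+0.45j), (-0.68-0.45j)]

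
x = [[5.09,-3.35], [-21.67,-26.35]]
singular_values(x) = [34.12, 6.06]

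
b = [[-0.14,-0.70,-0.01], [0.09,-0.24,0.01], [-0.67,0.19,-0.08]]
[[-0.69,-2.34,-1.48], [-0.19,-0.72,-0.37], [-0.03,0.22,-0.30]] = b@[[0.38, 0.64, 0.98], [0.92, 3.22, 1.92], [-0.59, -0.44, 0.06]]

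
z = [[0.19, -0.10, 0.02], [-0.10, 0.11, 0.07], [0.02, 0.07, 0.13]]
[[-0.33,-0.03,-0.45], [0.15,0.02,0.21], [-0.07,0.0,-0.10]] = z @ [[-1.53, -0.24, -2.06], [0.32, -0.15, 0.45], [-0.51, 0.14, -0.71]]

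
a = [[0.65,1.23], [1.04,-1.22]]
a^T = [[0.65, 1.04], [1.23, -1.22]]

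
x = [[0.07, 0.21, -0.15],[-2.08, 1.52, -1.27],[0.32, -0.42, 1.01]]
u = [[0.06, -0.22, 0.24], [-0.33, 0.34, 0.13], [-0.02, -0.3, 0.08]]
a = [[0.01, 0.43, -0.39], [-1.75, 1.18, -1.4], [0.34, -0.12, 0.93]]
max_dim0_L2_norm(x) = 2.11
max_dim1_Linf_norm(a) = 1.75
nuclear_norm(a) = 3.65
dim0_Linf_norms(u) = [0.33, 0.34, 0.24]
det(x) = 0.37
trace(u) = 0.48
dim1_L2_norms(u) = [0.33, 0.49, 0.31]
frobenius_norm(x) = 3.10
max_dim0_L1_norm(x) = 2.47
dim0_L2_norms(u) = [0.34, 0.5, 0.28]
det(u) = 0.02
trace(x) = 2.60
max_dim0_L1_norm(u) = 0.86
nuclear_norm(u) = 1.03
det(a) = 0.58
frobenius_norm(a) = 2.78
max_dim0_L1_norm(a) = 2.72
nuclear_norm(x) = 3.88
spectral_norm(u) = 0.57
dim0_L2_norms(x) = [2.11, 1.59, 1.63]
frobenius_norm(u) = 0.67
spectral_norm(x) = 3.02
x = a + u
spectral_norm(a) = 2.70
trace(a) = 2.12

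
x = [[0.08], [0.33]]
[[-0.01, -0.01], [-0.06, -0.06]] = x @ [[-0.17,-0.17]]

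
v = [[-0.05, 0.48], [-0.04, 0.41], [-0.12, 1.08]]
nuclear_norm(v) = 1.26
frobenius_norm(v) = 1.26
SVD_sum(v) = [[-0.05, 0.48], [-0.04, 0.41], [-0.12, 1.08]] + [[0.00, 0.00],[0.0, 0.00],[-0.0, -0.0]]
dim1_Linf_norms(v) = [0.48, 0.41, 1.08]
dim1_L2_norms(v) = [0.48, 0.41, 1.09]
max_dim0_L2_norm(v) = 1.25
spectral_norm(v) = 1.26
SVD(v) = [[-0.38, -0.38], [-0.33, -0.8], [-0.86, 0.47]] @ diag([1.258319518733985, 0.005655861832790784]) @ [[0.11, -0.99], [-0.99, -0.11]]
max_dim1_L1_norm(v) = 1.2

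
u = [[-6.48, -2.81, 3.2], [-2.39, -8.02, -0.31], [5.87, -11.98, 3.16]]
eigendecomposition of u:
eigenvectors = [[0.27+0.00j, 0.04+0.30j, 0.04-0.30j], [-0.07+0.00j, -0.64+0.20j, -0.64-0.20j], [0.96+0.00j, -0.68+0.00j, (-0.68-0j)]]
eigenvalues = [(5.66+0j), (-8.5+0.97j), (-8.5-0.97j)]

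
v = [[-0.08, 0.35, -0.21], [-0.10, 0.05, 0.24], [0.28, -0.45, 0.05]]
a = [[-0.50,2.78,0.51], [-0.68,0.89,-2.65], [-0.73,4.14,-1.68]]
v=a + [[0.42, -2.43, -0.72], [0.58, -0.84, 2.89], [1.01, -4.59, 1.73]]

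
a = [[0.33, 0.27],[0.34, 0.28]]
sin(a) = [[0.31,0.25], [0.32,0.26]]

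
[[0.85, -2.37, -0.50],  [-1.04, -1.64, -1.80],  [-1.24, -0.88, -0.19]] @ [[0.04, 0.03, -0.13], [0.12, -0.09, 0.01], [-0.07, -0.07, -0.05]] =[[-0.22, 0.27, -0.11], [-0.11, 0.24, 0.21], [-0.14, 0.06, 0.16]]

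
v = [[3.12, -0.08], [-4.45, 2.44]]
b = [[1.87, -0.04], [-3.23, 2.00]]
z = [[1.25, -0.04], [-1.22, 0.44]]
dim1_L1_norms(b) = [1.91, 5.23]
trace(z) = 1.69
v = b + z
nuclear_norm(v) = 7.07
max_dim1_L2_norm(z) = 1.3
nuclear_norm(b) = 5.02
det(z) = 0.50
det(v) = 7.26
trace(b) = 3.87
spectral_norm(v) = 5.83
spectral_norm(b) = 4.14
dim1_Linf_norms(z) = [1.25, 1.22]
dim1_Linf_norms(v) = [3.12, 4.45]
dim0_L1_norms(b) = [5.1, 2.04]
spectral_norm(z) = 1.78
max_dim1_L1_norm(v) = 6.89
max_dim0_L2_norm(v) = 5.43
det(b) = 3.61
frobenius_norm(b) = 4.23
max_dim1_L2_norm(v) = 5.08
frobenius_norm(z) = 1.80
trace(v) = 5.56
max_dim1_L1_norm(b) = 5.23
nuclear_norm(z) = 2.06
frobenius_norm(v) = 5.96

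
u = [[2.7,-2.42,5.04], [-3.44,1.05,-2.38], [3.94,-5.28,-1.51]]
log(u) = [[(1.38+1.69j), (-1.12+1.22j), -0.08-1.03j], [(-0.49+1.05j), (1.04+2.26j), (-0.37+0.75j)], [(0.46-1.14j), 0.28+0.96j, (1.8+2.33j)]]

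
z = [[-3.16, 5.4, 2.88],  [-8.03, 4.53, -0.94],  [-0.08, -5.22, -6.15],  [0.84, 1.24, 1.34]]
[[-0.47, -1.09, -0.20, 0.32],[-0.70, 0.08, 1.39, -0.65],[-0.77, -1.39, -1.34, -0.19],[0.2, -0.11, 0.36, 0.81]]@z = [[10.52, -6.03, 1.33],[0.91, -11.48, -11.51],[13.54, -3.7, 7.08],[0.90, -0.29, -0.45]]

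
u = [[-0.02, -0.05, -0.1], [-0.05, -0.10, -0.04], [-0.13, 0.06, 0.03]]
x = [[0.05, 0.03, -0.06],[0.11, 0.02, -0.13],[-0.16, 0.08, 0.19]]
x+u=[[0.03, -0.02, -0.16], [0.06, -0.08, -0.17], [-0.29, 0.14, 0.22]]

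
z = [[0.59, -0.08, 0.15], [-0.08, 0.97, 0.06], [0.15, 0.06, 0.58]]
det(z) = 0.30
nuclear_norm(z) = 2.14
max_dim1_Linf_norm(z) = 0.97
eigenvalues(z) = [0.42, 0.73, 0.99]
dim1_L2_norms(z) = [0.61, 0.98, 0.6]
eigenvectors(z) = [[-0.69, -0.7, -0.17], [-0.18, -0.06, 0.98], [0.7, -0.71, 0.08]]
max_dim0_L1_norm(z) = 1.11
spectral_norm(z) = 0.99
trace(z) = 2.14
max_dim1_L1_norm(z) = 1.11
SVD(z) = [[-0.17, -0.70, -0.69], [0.98, -0.06, -0.18], [0.08, -0.71, 0.70]] @ diag([0.9885941940230997, 0.7341545589046317, 0.4172512470722682]) @ [[-0.17, 0.98, 0.08], [-0.7, -0.06, -0.71], [-0.69, -0.18, 0.7]]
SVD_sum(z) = [[0.03,-0.16,-0.01], [-0.16,0.95,0.08], [-0.01,0.08,0.01]] + [[0.36, 0.03, 0.37], [0.03, 0.0, 0.03], [0.37, 0.03, 0.37]] + [[0.2, 0.05, -0.20], [0.05, 0.01, -0.05], [-0.20, -0.05, 0.21]]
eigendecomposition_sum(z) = [[0.2, 0.05, -0.20], [0.05, 0.01, -0.05], [-0.2, -0.05, 0.21]] + [[0.36, 0.03, 0.37], [0.03, 0.00, 0.03], [0.37, 0.03, 0.37]] + [[0.03,-0.16,-0.01], [-0.16,0.95,0.08], [-0.01,0.08,0.01]]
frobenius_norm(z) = 1.30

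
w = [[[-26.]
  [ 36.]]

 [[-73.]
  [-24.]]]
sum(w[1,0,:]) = -73.0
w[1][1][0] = -24.0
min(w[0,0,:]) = -26.0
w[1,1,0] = -24.0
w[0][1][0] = 36.0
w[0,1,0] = 36.0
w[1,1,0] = -24.0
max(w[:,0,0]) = -26.0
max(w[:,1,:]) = 36.0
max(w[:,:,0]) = 36.0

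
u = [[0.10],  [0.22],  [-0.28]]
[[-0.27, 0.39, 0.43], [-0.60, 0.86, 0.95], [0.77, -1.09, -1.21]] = u@[[-2.74,3.91,4.32]]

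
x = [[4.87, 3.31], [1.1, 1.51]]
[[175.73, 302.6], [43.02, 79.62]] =x@[[33.12, 52.09],[4.36, 14.78]]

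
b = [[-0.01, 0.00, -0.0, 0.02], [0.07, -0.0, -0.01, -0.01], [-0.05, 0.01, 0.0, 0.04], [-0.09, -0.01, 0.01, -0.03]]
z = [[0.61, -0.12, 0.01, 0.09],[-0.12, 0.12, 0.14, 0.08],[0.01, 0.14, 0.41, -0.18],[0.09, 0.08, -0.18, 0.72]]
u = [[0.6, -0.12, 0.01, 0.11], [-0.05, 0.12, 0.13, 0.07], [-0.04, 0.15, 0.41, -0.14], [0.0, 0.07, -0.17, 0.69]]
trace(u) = 1.82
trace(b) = -0.04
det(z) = 0.00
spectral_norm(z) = 0.83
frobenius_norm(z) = 1.11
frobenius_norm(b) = 0.14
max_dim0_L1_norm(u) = 1.01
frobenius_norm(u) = 1.07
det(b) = 0.00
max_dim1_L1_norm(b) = 0.14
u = b + z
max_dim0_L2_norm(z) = 0.75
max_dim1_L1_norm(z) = 1.07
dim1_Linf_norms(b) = [0.02, 0.07, 0.05, 0.09]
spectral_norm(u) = 0.78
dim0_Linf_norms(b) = [0.09, 0.01, 0.01, 0.04]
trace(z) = 1.86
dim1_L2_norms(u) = [0.62, 0.2, 0.46, 0.71]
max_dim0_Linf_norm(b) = 0.09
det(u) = 0.01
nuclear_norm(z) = 1.86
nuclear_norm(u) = 1.83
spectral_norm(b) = 0.13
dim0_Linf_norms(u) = [0.6, 0.15, 0.41, 0.69]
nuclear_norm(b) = 0.19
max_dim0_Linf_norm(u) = 0.69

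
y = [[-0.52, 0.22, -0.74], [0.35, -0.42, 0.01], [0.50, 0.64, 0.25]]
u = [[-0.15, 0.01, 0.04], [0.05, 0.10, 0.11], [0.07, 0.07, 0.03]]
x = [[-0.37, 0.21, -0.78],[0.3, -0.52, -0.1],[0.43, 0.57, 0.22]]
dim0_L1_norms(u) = [0.27, 0.18, 0.18]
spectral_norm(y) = 1.07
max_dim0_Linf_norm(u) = 0.15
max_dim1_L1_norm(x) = 1.36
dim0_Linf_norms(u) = [0.15, 0.1, 0.11]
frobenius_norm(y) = 1.37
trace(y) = -0.69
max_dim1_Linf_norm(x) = 0.78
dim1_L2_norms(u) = [0.16, 0.16, 0.1]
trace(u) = -0.02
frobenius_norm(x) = 1.31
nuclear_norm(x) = 2.16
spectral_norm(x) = 0.96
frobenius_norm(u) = 0.24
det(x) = -0.31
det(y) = -0.28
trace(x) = -0.67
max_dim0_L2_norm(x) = 0.82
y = u + x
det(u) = 0.00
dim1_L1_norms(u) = [0.2, 0.26, 0.17]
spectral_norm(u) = 0.19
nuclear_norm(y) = 2.20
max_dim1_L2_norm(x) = 0.89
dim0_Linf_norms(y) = [0.52, 0.64, 0.74]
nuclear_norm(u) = 0.36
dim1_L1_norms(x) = [1.36, 0.92, 1.22]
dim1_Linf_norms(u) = [0.15, 0.11, 0.07]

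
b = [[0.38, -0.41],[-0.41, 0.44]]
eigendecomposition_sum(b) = [[-0.0, -0.00], [-0.00, -0.00]] + [[0.38,-0.41], [-0.41,0.44]]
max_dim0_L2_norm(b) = 0.6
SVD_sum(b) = [[0.38, -0.41], [-0.41, 0.44]] + [[-0.0, -0.0], [-0.00, -0.0]]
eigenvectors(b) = [[-0.73,0.68], [-0.68,-0.73]]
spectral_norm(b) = 0.82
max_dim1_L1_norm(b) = 0.85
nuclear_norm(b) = 0.82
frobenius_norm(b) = 0.82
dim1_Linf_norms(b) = [0.41, 0.44]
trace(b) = 0.82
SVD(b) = [[-0.68,  0.73],  [0.73,  0.68]] @ diag([0.8210960958218892, 0.0010960958218892737]) @ [[-0.68,0.73], [-0.73,-0.68]]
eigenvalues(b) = [-0.0, 0.82]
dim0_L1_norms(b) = [0.79, 0.85]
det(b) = -0.00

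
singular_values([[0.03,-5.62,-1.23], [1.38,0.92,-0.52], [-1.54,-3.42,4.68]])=[7.05, 4.6, 1.11]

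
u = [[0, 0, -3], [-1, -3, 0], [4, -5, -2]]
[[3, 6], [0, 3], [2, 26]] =u@[[0, 3], [0, -2], [-1, -2]]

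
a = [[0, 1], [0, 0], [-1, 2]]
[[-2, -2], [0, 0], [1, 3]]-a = [[-2, -3], [0, 0], [2, 1]]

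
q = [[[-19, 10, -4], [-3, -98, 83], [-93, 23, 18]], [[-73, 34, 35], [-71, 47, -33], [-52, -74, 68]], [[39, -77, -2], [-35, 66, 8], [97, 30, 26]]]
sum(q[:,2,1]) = -21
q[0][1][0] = -3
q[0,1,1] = -98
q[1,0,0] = -73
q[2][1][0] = -35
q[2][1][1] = 66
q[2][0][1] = -77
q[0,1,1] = -98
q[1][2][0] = -52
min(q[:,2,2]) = 18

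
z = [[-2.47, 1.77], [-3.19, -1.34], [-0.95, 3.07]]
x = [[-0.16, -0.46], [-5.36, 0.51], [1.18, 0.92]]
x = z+[[2.31, -2.23], [-2.17, 1.85], [2.13, -2.15]]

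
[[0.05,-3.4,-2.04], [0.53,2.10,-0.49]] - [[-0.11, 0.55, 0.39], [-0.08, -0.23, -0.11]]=[[0.16,-3.95,-2.43], [0.61,2.33,-0.38]]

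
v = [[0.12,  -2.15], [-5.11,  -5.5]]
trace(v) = -5.38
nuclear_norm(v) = 9.18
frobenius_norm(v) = 7.81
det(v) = -11.65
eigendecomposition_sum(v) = [[1.36,-0.41], [-0.97,0.29]] + [[-1.24, -1.74], [-4.14, -5.79]]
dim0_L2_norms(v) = [5.11, 5.91]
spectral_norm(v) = 7.66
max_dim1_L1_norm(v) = 10.61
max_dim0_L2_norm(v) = 5.91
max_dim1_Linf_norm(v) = 5.5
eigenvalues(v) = [1.66, -7.04]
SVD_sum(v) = [[-1.01, -1.18], [-4.88, -5.7]] + [[1.13, -0.97], [-0.23, 0.2]]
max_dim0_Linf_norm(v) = 5.5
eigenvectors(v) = [[0.81, 0.29], [-0.58, 0.96]]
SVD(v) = [[0.2, 0.98], [0.98, -0.20]] @ diag([7.660794313291579, 1.5202731627702326]) @ [[-0.65, -0.76],  [0.76, -0.65]]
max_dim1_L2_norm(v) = 7.51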